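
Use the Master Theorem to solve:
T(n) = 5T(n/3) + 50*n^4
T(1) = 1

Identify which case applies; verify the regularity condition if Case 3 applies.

a=5, b=3, f(n)=50*n^4.
log_3(5) = 1.465 < 4.
f(n) = Omega(n^(1.465+epsilon)) for some epsilon > 0, so Case 3 is the candidate.
Regularity: a*f(n/b) = 5*50*(n/3)^4 = (5/81)*50*n^4 <= c*f(n) with c = 5/81 < 1. Satisfied.
Case 3: T(n) = Theta(n^4).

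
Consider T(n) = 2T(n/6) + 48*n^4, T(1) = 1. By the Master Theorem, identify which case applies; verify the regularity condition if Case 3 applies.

a=2, b=6, f(n)=48*n^4.
log_6(2) = 0.3869 < 4.
f(n) = Omega(n^(0.3869+epsilon)) for some epsilon > 0, so Case 3 is the candidate.
Regularity: a*f(n/b) = 2*48*(n/6)^4 = (2/1296)*48*n^4 <= c*f(n) with c = 2/1296 < 1. Satisfied.
Case 3: T(n) = Theta(n^4).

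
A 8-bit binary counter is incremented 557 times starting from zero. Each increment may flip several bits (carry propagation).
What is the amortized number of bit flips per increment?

Bit i flips on every 2^i-th increment, so over 557 increments bit i flips floor(557/2^i) times. Summing over i: total flips < 2 * 557. Amortized: < 2 = O(1) per increment.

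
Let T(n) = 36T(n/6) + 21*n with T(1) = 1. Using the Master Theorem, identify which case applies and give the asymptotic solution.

a=36, b=6, f(n)=21*n.
log_6(36) = 2 > 1.
Since f(n) = O(n^1) is polynomially smaller than n^2, Case 1 applies.
T(n) = Theta(n^2).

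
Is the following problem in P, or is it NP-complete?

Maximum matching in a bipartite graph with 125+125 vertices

This problem is in P: Hopcroft-Karp runs in O(E sqrt(V)).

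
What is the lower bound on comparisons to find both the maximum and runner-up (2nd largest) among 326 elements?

Lower bound: finding the max needs 326-1 comparisons. By an adversary weight-doubling argument, the maximum element must personally win at least ceil(log_2(326)) = 9 comparisons in any correct algorithm. The 2nd largest is among those 9 direct losers, and distinguishing it requires 9-1 more comparisons. Total >= 326-1 + 9-1 = 333. A balanced tournament achieves this bound exactly.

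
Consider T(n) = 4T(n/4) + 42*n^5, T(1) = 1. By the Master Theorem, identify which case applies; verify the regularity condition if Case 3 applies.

a=4, b=4, f(n)=42*n^5.
log_4(4) = 1 < 5.
f(n) = Omega(n^(1+epsilon)) for some epsilon > 0, so Case 3 is the candidate.
Regularity: a*f(n/b) = 4*42*(n/4)^5 = (4/1024)*42*n^5 <= c*f(n) with c = 4/1024 < 1. Satisfied.
Case 3: T(n) = Theta(n^5).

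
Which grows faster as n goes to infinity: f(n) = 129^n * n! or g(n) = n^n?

f(n) = 129^n * n! grows faster: by Stirling n! ~ sqrt(2 pi n)(n/e)^n, so 129^n n! / n^n ~ (129/e)^n sqrt(2 pi n) -> infinity since 129/e > 1.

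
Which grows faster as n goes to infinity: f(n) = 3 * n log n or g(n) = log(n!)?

f(n) = 3 * n log n and g(n) = log(n!) are Theta of each other: Stirling: log(n!) = n log n - n + O(log n) = Theta(n log n); the constant 3 doesn't change the Theta class.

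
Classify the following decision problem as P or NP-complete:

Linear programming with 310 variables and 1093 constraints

This problem is in P: the ellipsoid and interior-point methods run in polynomial time.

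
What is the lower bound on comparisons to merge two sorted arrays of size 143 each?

To merge two sorted arrays of size 143, we need at least 285 comparisons in the worst case. An adversary can force every element to be compared.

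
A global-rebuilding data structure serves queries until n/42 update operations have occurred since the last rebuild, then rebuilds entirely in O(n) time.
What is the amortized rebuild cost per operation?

The O(n) rebuild is triggered by n/42 operations, so each contributes O(n)/(n/42) = O(42) = O(1) to the rebuild cost.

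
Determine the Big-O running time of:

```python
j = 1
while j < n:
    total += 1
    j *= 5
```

Time complexity: O(log n).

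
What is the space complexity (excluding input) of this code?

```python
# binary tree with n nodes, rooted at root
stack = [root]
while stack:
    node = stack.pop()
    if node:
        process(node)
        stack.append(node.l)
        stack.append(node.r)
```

Space complexity: O(n).
Auxiliary storage grows linearly with the input size n in the worst case.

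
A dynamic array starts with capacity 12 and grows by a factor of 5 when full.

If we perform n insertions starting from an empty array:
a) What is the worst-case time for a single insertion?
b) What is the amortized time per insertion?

(a) Worst-case single insertion: O(n) -- when the array is full at capacity c, the resize copies all c elements, and c can be Theta(n).
(b) Resizes happen at sizes 12, 60, 300, ... Total copy cost for n insertions: 12 + 60 + ... = O(n) (geometric series with ratio 1/5). Amortized cost per insertion: O(n)/n = O(1).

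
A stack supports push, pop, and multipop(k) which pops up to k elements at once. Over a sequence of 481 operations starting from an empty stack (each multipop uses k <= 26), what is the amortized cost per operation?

Each element is pushed exactly once and popped at most once (whether by pop or as part of a multipop). So the total number of individual pops over the whole sequence is at most the number of pushes, which is at most 481. Total work <= 2 * 481, hence O(1) amortized per operation.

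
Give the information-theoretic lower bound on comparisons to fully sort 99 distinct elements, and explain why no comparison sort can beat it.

A comparison sort is a binary decision tree whose leaves are the 99! = 933262154439441526816992388562667004907159682643816214685929638952175999932299156089414639761565182862536979208272237582511852109168640000000000000000000000 possible output permutations. A binary tree with L leaves has height >= ceil(log_2(L)). So any comparison sort needs >= ceil(log_2(99!)) = 519 comparisons in the worst case.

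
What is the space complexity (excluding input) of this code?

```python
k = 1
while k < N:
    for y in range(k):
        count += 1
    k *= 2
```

Space complexity: O(1).
Only a constant amount of auxiliary storage is used; nothing grows with n.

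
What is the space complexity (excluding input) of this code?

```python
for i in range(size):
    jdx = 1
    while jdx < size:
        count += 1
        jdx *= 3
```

Space complexity: O(1).
Only a constant amount of auxiliary storage is used; nothing grows with n.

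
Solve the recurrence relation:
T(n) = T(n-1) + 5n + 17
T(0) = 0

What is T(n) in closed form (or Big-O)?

Dominant term in sum is 5*sum(i, i=1..n) = 5*n*(n+1)/2 = O(n^2).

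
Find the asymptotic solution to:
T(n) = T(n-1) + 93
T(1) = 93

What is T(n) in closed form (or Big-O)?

Unrolling: T(n) = T(n-1) + 93 = T(n-2) + 2*93 = ... = T(1) + (n-1)*93 = 93 + (n-1)*93 = 93n.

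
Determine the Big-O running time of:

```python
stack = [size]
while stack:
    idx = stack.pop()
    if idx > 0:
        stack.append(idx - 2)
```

Time complexity: O(n).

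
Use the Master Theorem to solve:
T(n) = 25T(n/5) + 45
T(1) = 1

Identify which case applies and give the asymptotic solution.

a=25, b=5, f(n)=45.
log_5(25) = 2 > 0.
Since f(n) = O(n^0) is polynomially smaller than n^2, Case 1 applies.
T(n) = Theta(n^2).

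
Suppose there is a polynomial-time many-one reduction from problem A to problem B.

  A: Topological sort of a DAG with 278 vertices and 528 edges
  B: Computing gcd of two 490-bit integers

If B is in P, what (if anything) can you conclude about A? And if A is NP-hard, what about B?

A poly-time reduction A <=_p B means any A-instance can be transformed to a B-instance in poly time.
If B is in P: compose the reduction with B's poly-time algorithm to solve A in poly time, so A is in P.
If A is NP-hard: every NP problem reduces to A, which reduces to B; composing reductions, every NP problem reduces to B, so B is NP-hard.
(Here in fact A is P and B is P.)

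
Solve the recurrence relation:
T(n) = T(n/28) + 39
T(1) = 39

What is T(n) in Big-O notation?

Each step divides n by 28 and adds 39. After log_28(n) steps, T(n) = O(log n).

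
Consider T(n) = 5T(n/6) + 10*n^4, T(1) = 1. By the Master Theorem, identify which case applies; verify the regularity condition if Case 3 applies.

a=5, b=6, f(n)=10*n^4.
log_6(5) = 0.8982 < 4.
f(n) = Omega(n^(0.8982+epsilon)) for some epsilon > 0, so Case 3 is the candidate.
Regularity: a*f(n/b) = 5*10*(n/6)^4 = (5/1296)*10*n^4 <= c*f(n) with c = 5/1296 < 1. Satisfied.
Case 3: T(n) = Theta(n^4).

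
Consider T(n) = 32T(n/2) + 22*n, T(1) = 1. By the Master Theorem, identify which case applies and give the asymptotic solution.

a=32, b=2, f(n)=22*n.
log_2(32) = 5 > 1.
Since f(n) = O(n^1) is polynomially smaller than n^5, Case 1 applies.
T(n) = Theta(n^5).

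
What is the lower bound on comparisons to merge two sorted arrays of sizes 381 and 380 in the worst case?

Adversary: with |381 - 380| <= 1 the inputs can be fully interleaved so that every adjacent pair in the merged output comes from different arrays. Then each of the 760 adjacent pairs must be directly compared, or the algorithm cannot determine their relative order. Standard merge meets this bound.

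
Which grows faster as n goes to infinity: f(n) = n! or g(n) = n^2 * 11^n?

f(n) = n! grows faster: by Stirling n! ~ (n/e)^n sqrt(2*pi*n); (n/e)^n eventually dominates n^2 * 11^n.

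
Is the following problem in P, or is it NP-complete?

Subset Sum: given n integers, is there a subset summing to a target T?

This problem is NP-complete: one of Karp's 21 NP-complete problems.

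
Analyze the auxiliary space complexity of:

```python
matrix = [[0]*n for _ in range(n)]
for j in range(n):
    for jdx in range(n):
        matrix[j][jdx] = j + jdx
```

Space complexity: O(n^2).
A 2D structure of size n x n is allocated.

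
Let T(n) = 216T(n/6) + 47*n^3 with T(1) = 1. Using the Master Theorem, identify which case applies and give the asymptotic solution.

a=216, b=6, f(n)=47*n^3.
log_6(216) = 3, so n^(log_b(a)) = n^3.
f(n) = Theta(n^3), so Case 2 applies.
T(n) = Theta(n^3 log n).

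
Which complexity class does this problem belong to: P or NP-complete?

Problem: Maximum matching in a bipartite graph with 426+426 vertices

This problem is in P: Hopcroft-Karp runs in O(E sqrt(V)).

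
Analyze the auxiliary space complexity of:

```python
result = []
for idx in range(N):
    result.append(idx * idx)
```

Space complexity: O(n).
Auxiliary storage grows linearly with the input size n in the worst case.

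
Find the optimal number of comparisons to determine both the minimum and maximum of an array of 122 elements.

Naive approach: 242 comparisons (121 for max + 121 for min).
Optimal: Compare elements in pairs first (floor(n/2) = 61 comparisons), then find max among winners and min among losers (60 comparisons each).
Total: ceil(3n/2) - 2 = 181 comparisons. An adversary argument shows this is also a lower bound.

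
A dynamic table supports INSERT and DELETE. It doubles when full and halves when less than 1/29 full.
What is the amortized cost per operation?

Using potential function Phi = |2*num_items - table_size| when load > 1/2, and Phi = table_size/2 - num_items otherwise. The gap of 1/29 vs 1/2 for shrinking prevents thrashing. Both insert and delete have O(1) amortized cost.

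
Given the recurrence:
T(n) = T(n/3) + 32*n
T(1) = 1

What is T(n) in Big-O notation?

Geometric series: 32*n*(1 + 1/3 + 1/3^2 + ...) = O(n). T(n) = O(n).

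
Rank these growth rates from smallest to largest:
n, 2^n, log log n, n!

Ordered by growth rate: log log n < n < 2^n < n!.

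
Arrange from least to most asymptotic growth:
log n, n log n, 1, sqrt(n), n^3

Ordered by growth rate: 1 < log n < sqrt(n) < n log n < n^3.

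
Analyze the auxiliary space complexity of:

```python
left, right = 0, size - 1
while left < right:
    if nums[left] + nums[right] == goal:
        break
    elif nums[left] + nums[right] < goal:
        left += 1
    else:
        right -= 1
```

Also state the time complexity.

Space complexity: O(1).
Only a constant amount of auxiliary storage is used; nothing grows with n.
Time complexity: O(n).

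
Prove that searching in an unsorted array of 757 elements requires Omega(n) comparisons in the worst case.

An adversary can always place the target in the last position checked. Until all 757 positions are examined, the target might be in any unchecked position. Therefore 757 comparisons are necessary.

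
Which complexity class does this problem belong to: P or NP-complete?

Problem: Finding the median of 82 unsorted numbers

This problem is in P: linear-time selection (median-of-medians) runs in O(n).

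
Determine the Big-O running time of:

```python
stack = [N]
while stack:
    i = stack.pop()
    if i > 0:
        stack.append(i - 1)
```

Time complexity: O(n).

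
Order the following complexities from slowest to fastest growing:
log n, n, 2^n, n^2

Ordered by growth rate: log n < n < n^2 < 2^n.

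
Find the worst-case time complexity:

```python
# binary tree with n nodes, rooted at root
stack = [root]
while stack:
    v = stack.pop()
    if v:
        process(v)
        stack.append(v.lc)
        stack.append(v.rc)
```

Time complexity: O(n).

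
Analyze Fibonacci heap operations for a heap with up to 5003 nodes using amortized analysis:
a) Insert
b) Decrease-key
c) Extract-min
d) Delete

Fibonacci heaps use lazy consolidation. Potential function Phi = t + 2m (t = number of trees, m = marked nodes).
- Insert: O(1) actual, Delta Phi = +1 (one new tree) => O(1) amortized.
- Decrease-key: with c cascading cuts, actual cost is O(c); Delta Phi <= c - 2(c-1) + 2 = 4 - c (c new trees; >= c-1 marks cleared; <= 1 new mark). Amortized O(c) + (4 - c) = O(1).
- Extract-min: O(D(n) + t) actual; consolidation drops t to <= D(n)+1, so Delta Phi pays for the t term. D(n) = O(log n) for n = 5003 => O(log n) amortized.
- Delete: decrease-key to -inf then extract-min = O(log n).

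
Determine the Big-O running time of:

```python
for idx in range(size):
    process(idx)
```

Time complexity: O(n).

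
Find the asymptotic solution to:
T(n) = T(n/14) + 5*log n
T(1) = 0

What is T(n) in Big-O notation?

Each of the log_14(n) levels adds O(log n). T(n) = O(log^2 n).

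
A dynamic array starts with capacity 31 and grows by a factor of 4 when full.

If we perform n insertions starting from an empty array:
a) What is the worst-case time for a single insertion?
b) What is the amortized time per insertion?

(a) Worst-case single insertion: O(n) -- when the array is full at capacity c, the resize copies all c elements, and c can be Theta(n).
(b) Resizes happen at sizes 31, 124, 496, ... Total copy cost for n insertions: 31 + 124 + ... = O(n) (geometric series with ratio 1/4). Amortized cost per insertion: O(n)/n = O(1).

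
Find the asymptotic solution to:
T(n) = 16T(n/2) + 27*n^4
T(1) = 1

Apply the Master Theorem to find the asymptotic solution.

a=16, b=2, f(n)=27*n^4. log_2(16) = 4. Case 2: T(n) = O(n^4 log n).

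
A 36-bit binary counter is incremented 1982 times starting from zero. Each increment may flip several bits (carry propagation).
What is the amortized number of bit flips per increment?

Bit i flips on every 2^i-th increment, so over 1982 increments bit i flips floor(1982/2^i) times. Summing over i: total flips < 2 * 1982. Amortized: < 2 = O(1) per increment.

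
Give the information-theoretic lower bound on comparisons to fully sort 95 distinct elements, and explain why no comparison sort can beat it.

A comparison sort is a binary decision tree whose leaves are the 95! = 10329978488239059262599702099394727095397746340117372869212250571234293987594703124871765375385424468563282236864226607350415360000000000000000000000 possible output permutations. A binary tree with L leaves has height >= ceil(log_2(L)). So any comparison sort needs >= ceil(log_2(95!)) = 492 comparisons in the worst case.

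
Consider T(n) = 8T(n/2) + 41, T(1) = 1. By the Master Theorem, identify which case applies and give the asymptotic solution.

a=8, b=2, f(n)=41.
log_2(8) = 3 > 0.
Since f(n) = O(n^0) is polynomially smaller than n^3, Case 1 applies.
T(n) = Theta(n^3).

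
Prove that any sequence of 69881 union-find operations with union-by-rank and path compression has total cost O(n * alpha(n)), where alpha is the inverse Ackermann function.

Using Tarjan's analysis with rank-based potential function. Union-by-rank keeps tree height O(log n). Path compression flattens paths during find. For n = 69881 operations, total cost is O(n * alpha(n)), effectively O(n) since alpha grows incredibly slowly.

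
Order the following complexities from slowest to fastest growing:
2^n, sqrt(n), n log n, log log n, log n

Ordered by growth rate: log log n < log n < sqrt(n) < n log n < 2^n.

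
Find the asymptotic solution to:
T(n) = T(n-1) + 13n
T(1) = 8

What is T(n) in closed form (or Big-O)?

Unrolling: T(n) = 8 + 13*(2 + 3 + ... + n) = 8 + 13*(n(n+1)/2 - 1) = O(n^2).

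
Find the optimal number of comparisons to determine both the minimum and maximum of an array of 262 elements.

Naive approach: 522 comparisons (261 for max + 261 for min).
Optimal: Compare elements in pairs first (floor(n/2) = 131 comparisons), then find max among winners and min among losers (130 comparisons each).
Total: ceil(3n/2) - 2 = 391 comparisons. An adversary argument shows this is also a lower bound.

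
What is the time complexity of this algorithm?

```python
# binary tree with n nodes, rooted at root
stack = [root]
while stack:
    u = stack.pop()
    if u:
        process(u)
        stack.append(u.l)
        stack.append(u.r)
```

Time complexity: O(n).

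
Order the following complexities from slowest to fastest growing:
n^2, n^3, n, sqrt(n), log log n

Ordered by growth rate: log log n < sqrt(n) < n < n^2 < n^3.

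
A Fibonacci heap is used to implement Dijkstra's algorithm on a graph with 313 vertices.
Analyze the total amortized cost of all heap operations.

Dijkstra performs 313 insert, 313 extract-min, and at most E decrease-key operations. With Fibonacci heap: insert O(1) amortized, extract-min O(log n) amortized, decrease-key O(1) amortized. Total with n = 313: O(n * 1 + n * log n + E * 1) = O(n log n + E).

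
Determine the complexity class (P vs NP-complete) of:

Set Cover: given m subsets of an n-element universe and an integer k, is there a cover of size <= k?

This problem is NP-complete: one of Karp's 21 NP-complete problems (with k part of the input).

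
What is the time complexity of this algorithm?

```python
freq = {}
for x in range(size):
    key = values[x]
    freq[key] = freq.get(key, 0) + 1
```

Time complexity: O(n).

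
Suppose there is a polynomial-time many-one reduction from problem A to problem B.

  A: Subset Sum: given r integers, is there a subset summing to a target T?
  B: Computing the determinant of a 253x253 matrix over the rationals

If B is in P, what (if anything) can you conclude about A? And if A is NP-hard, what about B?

A poly-time reduction A <=_p B means any A-instance can be transformed to a B-instance in poly time.
If B is in P: compose the reduction with B's poly-time algorithm to solve A in poly time, so A is in P.
If A is NP-hard: every NP problem reduces to A, which reduces to B; composing reductions, every NP problem reduces to B, so B is NP-hard.
(Here in fact A is NP-complete and B is in P, so no such reduction is known -- its existence would imply P = NP; the analysis concerns only what the assumed reduction would or would not let you conclude.)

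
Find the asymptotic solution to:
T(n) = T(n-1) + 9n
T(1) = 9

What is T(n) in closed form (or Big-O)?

Unrolling: T(n) = 9 + 9*(2 + 3 + ... + n) = 9 + 9*(n(n+1)/2 - 1) = O(n^2).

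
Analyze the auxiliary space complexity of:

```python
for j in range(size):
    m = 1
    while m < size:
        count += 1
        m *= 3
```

Space complexity: O(1).
Only a constant amount of auxiliary storage is used; nothing grows with n.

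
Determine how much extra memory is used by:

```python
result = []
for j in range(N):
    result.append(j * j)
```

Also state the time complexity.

Space complexity: O(n).
Auxiliary storage grows linearly with the input size n in the worst case.
Time complexity: O(n).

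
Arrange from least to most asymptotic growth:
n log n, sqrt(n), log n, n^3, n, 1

Ordered by growth rate: 1 < log n < sqrt(n) < n < n log n < n^3.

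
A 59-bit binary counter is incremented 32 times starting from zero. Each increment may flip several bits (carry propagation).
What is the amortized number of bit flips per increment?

Bit i flips on every 2^i-th increment, so over 32 increments bit i flips floor(32/2^i) times. Summing over i: total flips < 2 * 32. Amortized: < 2 = O(1) per increment.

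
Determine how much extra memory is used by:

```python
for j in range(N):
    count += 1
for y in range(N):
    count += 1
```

Space complexity: O(1).
Only a constant amount of auxiliary storage is used; nothing grows with n.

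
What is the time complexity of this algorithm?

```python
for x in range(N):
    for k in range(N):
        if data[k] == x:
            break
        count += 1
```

Time complexity: O(n^2).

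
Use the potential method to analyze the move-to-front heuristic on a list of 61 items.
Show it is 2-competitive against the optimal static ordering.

Let Phi = number of inversions between the MTF list and the optimal static list (0 <= Phi <= C(61,2)). Accessing an element at MTF position k and optimal position j: the move-to-front destroys all k-1 inversions in front of it that are not in front in optimal (>= k-j of them) and creates at most j-1 new ones. Amortized cost <= k + (j-1) - (k-j) = 2j - 1 <= 2 * optimal cost.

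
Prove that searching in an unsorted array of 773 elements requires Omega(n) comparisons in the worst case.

An adversary can always place the target in the last position checked. Until all 773 positions are examined, the target might be in any unchecked position. Therefore 773 comparisons are necessary.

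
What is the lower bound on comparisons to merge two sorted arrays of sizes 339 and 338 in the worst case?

Adversary: with |339 - 338| <= 1 the inputs can be fully interleaved so that every adjacent pair in the merged output comes from different arrays. Then each of the 676 adjacent pairs must be directly compared, or the algorithm cannot determine their relative order. Standard merge meets this bound.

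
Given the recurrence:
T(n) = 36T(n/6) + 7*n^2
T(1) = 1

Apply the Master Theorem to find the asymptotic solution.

a=36, b=6, f(n)=7*n^2. log_6(36) = 2. Case 2: T(n) = O(n^2 log n).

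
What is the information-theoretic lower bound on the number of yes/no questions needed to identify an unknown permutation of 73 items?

There are 73! = 4470115461512684340891257138125051110076800700282905015819080092370422104067183317016903680000000000000000 permutations. Each yes/no question gives at most 1 bit, so at least ceil(log_2(4470115461512684340891257138125051110076800700282905015819080092370422104067183317016903680000000000000000)) = 351 questions are needed.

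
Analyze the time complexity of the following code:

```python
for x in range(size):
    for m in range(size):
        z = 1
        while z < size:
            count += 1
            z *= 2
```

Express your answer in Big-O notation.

Time complexity: O(n^2 log n).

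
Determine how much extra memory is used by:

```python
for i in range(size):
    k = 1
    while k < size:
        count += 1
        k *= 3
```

Space complexity: O(1).
Only a constant amount of auxiliary storage is used; nothing grows with n.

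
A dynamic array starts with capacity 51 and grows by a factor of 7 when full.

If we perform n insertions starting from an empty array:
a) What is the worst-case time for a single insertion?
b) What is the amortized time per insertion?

(a) Worst-case single insertion: O(n) -- when the array is full at capacity c, the resize copies all c elements, and c can be Theta(n).
(b) Resizes happen at sizes 51, 357, 2499, ... Total copy cost for n insertions: 51 + 357 + ... = O(n) (geometric series with ratio 1/7). Amortized cost per insertion: O(n)/n = O(1).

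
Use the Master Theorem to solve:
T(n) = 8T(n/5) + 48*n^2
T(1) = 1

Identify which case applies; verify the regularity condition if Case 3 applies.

a=8, b=5, f(n)=48*n^2.
log_5(8) = 1.292 < 2.
f(n) = Omega(n^(1.292+epsilon)) for some epsilon > 0, so Case 3 is the candidate.
Regularity: a*f(n/b) = 8*48*(n/5)^2 = (8/25)*48*n^2 <= c*f(n) with c = 8/25 < 1. Satisfied.
Case 3: T(n) = Theta(n^2).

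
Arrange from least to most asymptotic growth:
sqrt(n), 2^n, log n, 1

Ordered by growth rate: 1 < log n < sqrt(n) < 2^n.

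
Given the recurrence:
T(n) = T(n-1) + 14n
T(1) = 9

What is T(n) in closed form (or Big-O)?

Unrolling: T(n) = 9 + 14*(2 + 3 + ... + n) = 9 + 14*(n(n+1)/2 - 1) = O(n^2).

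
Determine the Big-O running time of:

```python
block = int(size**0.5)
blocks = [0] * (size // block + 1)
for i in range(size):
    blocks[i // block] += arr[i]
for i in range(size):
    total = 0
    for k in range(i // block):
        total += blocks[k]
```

Time complexity: O(n * sqrt(n)).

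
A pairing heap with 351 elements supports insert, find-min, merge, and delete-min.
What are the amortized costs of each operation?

Pairing heaps are self-adjusting heap-ordered trees. Insert and merge link two roots: O(1). Find-min reads the root: O(1). Delete-min removes the root, then pairs children in two passes; amortized cost is O(log 351) = O(log n).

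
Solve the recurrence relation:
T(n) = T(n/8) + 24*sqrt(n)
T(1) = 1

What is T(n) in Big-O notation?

Each level contributes sqrt(n/8^k). Geometric series with ratio 1/sqrt(8) < 1 sums to O(sqrt(n)).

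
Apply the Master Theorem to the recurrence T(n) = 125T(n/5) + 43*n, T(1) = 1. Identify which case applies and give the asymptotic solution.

a=125, b=5, f(n)=43*n.
log_5(125) = 3 > 1.
Since f(n) = O(n^1) is polynomially smaller than n^3, Case 1 applies.
T(n) = Theta(n^3).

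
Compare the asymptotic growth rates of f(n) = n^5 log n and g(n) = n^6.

g(n) = n^6 grows faster: n^6 / (n^5 log n) = n/log n -> infinity.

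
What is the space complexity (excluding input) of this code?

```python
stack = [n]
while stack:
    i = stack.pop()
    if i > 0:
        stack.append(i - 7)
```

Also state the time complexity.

Space complexity: O(1).
Only a constant amount of auxiliary storage is used; nothing grows with n.
Time complexity: O(n).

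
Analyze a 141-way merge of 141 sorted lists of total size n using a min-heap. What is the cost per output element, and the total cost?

Maintain a min-heap of size 141 holding the current head of each list. Each output step does one extract-min (O(log 141)) and one insert of that list's next element (O(log 141)). Each of the n elements passes through the heap exactly once, so the total cost is O(n log 141), i.e. O(log 141) per output element.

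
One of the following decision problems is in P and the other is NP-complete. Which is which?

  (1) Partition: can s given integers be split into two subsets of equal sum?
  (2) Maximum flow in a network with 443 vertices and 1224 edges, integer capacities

(1) is NP-complete: Subset Sum reduces to it (one of Karp's 21 NP-complete problems).
(2) is P: Edmonds-Karp / push-relabel run in polynomial time.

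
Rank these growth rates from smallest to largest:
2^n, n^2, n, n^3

Ordered by growth rate: n < n^2 < n^3 < 2^n.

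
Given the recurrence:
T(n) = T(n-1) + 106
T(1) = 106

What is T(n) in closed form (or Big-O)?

Unrolling: T(n) = T(n-1) + 106 = T(n-2) + 2*106 = ... = T(1) + (n-1)*106 = 106 + (n-1)*106 = 106n.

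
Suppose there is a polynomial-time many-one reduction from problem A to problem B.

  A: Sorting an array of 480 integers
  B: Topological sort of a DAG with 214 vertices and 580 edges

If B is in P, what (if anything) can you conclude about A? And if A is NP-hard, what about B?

A poly-time reduction A <=_p B means any A-instance can be transformed to a B-instance in poly time.
If B is in P: compose the reduction with B's poly-time algorithm to solve A in poly time, so A is in P.
If A is NP-hard: every NP problem reduces to A, which reduces to B; composing reductions, every NP problem reduces to B, so B is NP-hard.
(Here in fact A is P and B is P.)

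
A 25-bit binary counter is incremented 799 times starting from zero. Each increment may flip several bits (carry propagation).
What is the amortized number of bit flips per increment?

Bit i flips on every 2^i-th increment, so over 799 increments bit i flips floor(799/2^i) times. Summing over i: total flips < 2 * 799. Amortized: < 2 = O(1) per increment.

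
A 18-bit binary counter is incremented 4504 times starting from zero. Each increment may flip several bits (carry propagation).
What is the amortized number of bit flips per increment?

Bit i flips on every 2^i-th increment, so over 4504 increments bit i flips floor(4504/2^i) times. Summing over i: total flips < 2 * 4504. Amortized: < 2 = O(1) per increment.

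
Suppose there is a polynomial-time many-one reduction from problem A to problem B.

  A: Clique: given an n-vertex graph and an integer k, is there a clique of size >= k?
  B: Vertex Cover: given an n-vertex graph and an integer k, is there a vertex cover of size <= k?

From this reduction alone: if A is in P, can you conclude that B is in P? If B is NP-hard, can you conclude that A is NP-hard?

A poly-time reduction A <=_p B transfers tractability DOWN (B easy => A easy) and hardness UP (A hard => B hard), not the reverse.
From A in P, the reduction alone does NOT give B in P: any problem in P trivially reduces to SAT, yet SAT is not known to be in P.
From B NP-hard, the reduction alone does NOT give A NP-hard: again, easy problems reduce to hard ones.
(Here in fact A is NP-complete and B is NP-complete.)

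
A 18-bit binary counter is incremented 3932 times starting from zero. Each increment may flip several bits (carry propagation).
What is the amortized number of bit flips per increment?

Bit i flips on every 2^i-th increment, so over 3932 increments bit i flips floor(3932/2^i) times. Summing over i: total flips < 2 * 3932. Amortized: < 2 = O(1) per increment.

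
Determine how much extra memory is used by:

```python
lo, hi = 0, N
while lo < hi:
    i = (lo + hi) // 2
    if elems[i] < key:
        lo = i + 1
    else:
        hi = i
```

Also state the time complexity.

Space complexity: O(1).
Only a constant amount of auxiliary storage is used; nothing grows with n.
Time complexity: O(log n).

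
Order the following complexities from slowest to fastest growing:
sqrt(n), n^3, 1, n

Ordered by growth rate: 1 < sqrt(n) < n < n^3.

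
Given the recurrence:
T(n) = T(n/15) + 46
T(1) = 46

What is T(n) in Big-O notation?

Each step divides n by 15 and adds 46. After log_15(n) steps, T(n) = O(log n).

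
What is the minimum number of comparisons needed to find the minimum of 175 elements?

Finding the minimum requires 174 comparisons, identical reasoning to finding the maximum. Each comparison eliminates one candidate.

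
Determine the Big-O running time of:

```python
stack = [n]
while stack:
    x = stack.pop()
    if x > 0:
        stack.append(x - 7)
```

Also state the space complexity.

Time complexity: O(n).
Space complexity: O(1).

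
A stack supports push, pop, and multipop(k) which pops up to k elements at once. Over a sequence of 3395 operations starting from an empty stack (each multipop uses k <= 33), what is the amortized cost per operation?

Each element is pushed exactly once and popped at most once (whether by pop or as part of a multipop). So the total number of individual pops over the whole sequence is at most the number of pushes, which is at most 3395. Total work <= 2 * 3395, hence O(1) amortized per operation.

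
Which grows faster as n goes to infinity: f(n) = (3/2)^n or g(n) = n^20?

f(n) = (3/2)^n grows faster: (3/2)^n is exponential with base 3/2 > 1, dominating every polynomial.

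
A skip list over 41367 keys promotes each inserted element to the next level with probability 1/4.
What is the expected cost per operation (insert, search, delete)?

Expected number of levels is O(log_4(41367)) = O(log n). A search visits O(1) expected nodes per level over O(log n) levels. Insert/delete are a search plus O(1) pointer updates per level. Expected O(log n) per operation.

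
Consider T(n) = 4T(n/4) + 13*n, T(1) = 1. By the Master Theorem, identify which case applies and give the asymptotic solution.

a=4, b=4, f(n)=13*n.
log_4(4) = 1, so n^(log_b(a)) = n.
f(n) = Theta(n), so Case 2 applies.
T(n) = Theta(n log n).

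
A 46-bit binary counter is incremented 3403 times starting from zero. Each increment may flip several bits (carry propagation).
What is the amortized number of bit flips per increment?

Bit i flips on every 2^i-th increment, so over 3403 increments bit i flips floor(3403/2^i) times. Summing over i: total flips < 2 * 3403. Amortized: < 2 = O(1) per increment.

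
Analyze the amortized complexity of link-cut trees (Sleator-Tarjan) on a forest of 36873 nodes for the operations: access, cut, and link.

Link-cut trees represent the forest using splay trees over preferred paths. With potential Phi = sum over nodes of log(size of virtual subtree), each access on 36873 nodes is O(log 36873) = O(log n) amortized by the splay-tree access lemma. Cut and link are O(1) plus one access.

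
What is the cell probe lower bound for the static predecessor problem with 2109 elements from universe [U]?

The Patrascu-Thorup lower bound shows any data structure on n = 2109 elements using O(n * polylog(n)) space requires Omega(log log U) query time. van Emde Boas trees achieve O(log log U) with O(U) space.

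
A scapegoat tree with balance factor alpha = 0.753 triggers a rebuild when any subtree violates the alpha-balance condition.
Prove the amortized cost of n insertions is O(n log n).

Define potential Phi = c * sum of |size(left(v)) - size(right(v))| over all nodes. An insertion at depth d costs O(d) = O(log n) and increases Phi by O(log n). When a rebuild of subtree of size s occurs, it costs O(s) but reduces Phi by Omega(s). With alpha = 0.753, between rebuilds Omega(s) insertions must occur. Amortized cost per insertion: O(log n).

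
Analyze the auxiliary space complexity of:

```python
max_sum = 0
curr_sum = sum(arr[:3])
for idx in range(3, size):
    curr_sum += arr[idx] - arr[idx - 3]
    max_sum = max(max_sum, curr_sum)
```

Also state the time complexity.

Space complexity: O(1).
Only a constant amount of auxiliary storage is used; nothing grows with n.
Time complexity: O(n).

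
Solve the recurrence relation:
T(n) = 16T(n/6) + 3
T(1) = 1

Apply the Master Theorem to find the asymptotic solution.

a=16, b=6, f(n)=3. log_6(16) = 1.547. Case 1 of Master Theorem: T(n) = O(n^1.547).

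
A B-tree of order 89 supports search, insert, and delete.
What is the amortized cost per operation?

B-tree of order 89 has height O(log_89 n). Each operation traverses the tree height. Splits during insert and merges during delete are O(1) each and occur at most once per level. Total cost per operation: O(log_89 n).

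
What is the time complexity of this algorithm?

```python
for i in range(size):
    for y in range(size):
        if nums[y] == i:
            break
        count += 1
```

Time complexity: O(n^2).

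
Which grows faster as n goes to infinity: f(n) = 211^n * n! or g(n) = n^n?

f(n) = 211^n * n! grows faster: by Stirling n! ~ sqrt(2 pi n)(n/e)^n, so 211^n n! / n^n ~ (211/e)^n sqrt(2 pi n) -> infinity since 211/e > 1.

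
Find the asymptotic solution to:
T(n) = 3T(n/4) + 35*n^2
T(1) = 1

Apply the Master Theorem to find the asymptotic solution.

a=3, b=4, f(n)=35*n^2. log_4(3) = 0.7925 < 2. Case 3: T(n) = O(n^2).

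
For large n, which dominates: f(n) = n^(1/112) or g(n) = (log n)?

f(n) = n^(1/112) grows faster: any positive power of n dominates any polylog.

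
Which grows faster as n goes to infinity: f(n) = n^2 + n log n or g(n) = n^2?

f(n) = n^2 + n log n and g(n) = n^2 are Theta of each other: the lower-order n log n term is o(n^2); both are Theta(n^2).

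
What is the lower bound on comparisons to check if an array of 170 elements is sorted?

To verify 170 elements are sorted, we must compare each consecutive pair. Skipping any pair allows an adversary to swap them. Therefore 169 comparisons are necessary and sufficient.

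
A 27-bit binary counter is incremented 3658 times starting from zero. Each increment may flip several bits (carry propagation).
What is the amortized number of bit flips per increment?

Bit i flips on every 2^i-th increment, so over 3658 increments bit i flips floor(3658/2^i) times. Summing over i: total flips < 2 * 3658. Amortized: < 2 = O(1) per increment.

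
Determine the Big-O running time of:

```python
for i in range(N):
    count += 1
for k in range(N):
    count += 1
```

Time complexity: O(n).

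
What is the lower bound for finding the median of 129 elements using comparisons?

To find the median of 129 elements, every element must be compared at least once, so the lower bound is Omega(n). The BFPRT algorithm achieves O(n), making this tight.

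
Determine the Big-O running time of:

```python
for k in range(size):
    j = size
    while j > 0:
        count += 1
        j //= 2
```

Time complexity: O(n log n).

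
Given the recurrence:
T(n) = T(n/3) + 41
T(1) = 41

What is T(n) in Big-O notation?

Each step divides n by 3 and adds 41. After log_3(n) steps, T(n) = O(log n).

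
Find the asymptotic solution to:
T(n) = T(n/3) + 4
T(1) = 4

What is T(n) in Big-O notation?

Each step divides n by 3 and adds 4. After log_3(n) steps, T(n) = O(log n).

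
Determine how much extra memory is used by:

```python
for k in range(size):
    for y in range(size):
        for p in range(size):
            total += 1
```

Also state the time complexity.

Space complexity: O(1).
Only a constant amount of auxiliary storage is used; nothing grows with n.
Time complexity: O(n^3).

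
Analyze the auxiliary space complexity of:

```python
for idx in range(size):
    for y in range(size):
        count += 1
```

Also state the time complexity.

Space complexity: O(1).
Only a constant amount of auxiliary storage is used; nothing grows with n.
Time complexity: O(n^2).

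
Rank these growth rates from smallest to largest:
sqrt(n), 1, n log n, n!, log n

Ordered by growth rate: 1 < log n < sqrt(n) < n log n < n!.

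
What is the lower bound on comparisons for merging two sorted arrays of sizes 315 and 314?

Adversary argument: with sizes 315 and 314 (differing by at most 1), interleave the two arrays so that every consecutive pair in the output comes from different inputs. Then each of the 628 adjacent output pairs must be directly compared, or the algorithm cannot determine their relative order. So 628 comparisons are necessary; standard merge achieves this.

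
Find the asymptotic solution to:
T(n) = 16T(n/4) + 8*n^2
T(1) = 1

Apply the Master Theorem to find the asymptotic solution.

a=16, b=4, f(n)=8*n^2. log_4(16) = 2. Case 2: T(n) = O(n^2 log n).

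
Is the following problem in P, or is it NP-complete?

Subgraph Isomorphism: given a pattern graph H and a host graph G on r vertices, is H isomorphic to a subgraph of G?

This problem is NP-complete: generalizes Clique and Hamiltonian Path (pattern size is part of the input).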